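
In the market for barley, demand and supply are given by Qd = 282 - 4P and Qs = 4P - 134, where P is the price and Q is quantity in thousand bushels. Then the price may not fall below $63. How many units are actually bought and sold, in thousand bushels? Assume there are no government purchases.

Equilibrium: 282 - 4P = 4P - 134, so 416 = 8P and P* = 52, Q* = 74.
The floor of 63 is above the equilibrium price 52, so it binds.
At P = 63: Qd = 282 - 4·63 = 30 and Qs = 4·63 - 134 = 118.
The quantity actually transacted is the short side, demand: 30.

30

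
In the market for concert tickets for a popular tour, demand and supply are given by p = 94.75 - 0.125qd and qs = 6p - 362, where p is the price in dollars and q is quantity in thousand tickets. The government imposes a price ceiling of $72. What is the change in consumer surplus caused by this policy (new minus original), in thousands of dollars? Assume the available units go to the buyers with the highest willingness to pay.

416

Rearranging demand gives qd = 758 - 8p. In a free market, 758 - 8p = 6p - 362 gives the equilibrium p* = 80, q* = 118.
The ceiling of 72 is below the equilibrium price 80, so it binds.
At p = 72: qd = 758 - 8·72 = 182 and qs = 6·72 - 362 = 70.
Consumer surplus without the control is ½ · (94.75 - 80) · 118 = 870.25.
With the ceiling, 70 units are sold at 72 (assume they go to the highest-value buyers). The demand price at q = 70 is 86, so CS = ½ · [(94.75 - 72) + (86 - 72)] · 70 = 1286.25.
Change in consumer surplus = 1286.25 - 870.25 = 416.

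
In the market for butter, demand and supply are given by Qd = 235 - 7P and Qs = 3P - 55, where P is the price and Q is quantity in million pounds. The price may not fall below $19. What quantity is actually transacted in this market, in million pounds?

In a free market, 235 - 7P = 3P - 55 gives the equilibrium P* = 29, Q* = 32.
The floor of 19 is below the equilibrium price 29, so it is not binding; the market clears at P* = 29, Q* = 32.

32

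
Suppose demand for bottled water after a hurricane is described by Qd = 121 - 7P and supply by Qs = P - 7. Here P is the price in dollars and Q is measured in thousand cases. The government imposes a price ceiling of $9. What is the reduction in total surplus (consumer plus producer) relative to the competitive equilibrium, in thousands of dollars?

28

Equilibrium: 121 - 7P = P - 7, so 128 = 8P and P* = 16, Q* = 9.
Because the ceiling (9) lies below the market-clearing price, it is binding.
At P = 9: Qd = 121 - 7·9 = 58 and Qs = 9 - 7 = 2.
Quantity traded falls to 2. At Q = 2 the demand price is (121 - 2)/7 = 17 and the supply price is 7 + 2 = 9.
Deadweight loss = ½ · (17 - 9) · (9 - 2) = ½ · 8 · 7 = 28.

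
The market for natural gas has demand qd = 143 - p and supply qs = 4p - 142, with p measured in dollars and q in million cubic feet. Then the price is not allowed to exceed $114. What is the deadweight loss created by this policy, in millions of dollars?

In a free market, 143 - p = 4p - 142 gives the equilibrium p* = 57, q* = 86.
Since 114 is above p* = 57, the ceiling does not bind and the free-market outcome prevails.
Since the control does not bind, no trades are prevented and deadweight loss is zero.

0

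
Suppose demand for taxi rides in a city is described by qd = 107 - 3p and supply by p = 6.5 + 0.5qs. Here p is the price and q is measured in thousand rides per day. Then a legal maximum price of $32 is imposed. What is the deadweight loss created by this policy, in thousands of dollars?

0

Rearranging supply gives qs = 2p - 13. Setting quantity demanded equal to quantity supplied, 107 - 3p = 2p - 13, gives p* = 24 and q* = 35.
Since 32 is above p* = 24, the ceiling does not bind and the free-market outcome prevails.
Since the control does not bind, no trades are prevented and deadweight loss is zero.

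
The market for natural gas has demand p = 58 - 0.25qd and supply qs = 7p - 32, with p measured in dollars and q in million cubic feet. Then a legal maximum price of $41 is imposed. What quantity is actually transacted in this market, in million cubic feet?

Rearranging demand gives qd = 232 - 4p. Without the control the market clears where 232 - 4p = 7p - 32, i.e. p* = 24 and q* = 136.
Since 41 is above p* = 24, the ceiling does not bind and the free-market outcome prevails.

136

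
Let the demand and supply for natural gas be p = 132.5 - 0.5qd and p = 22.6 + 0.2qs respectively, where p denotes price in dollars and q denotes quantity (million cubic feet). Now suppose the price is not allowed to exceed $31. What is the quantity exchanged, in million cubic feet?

Rearranging demand gives qd = 265 - 2p; rearranging supply gives qs = 5p - 113. Without the control the market clears where 265 - 2p = 5p - 113, i.e. p* = 54 and q* = 157.
Because the ceiling (31) lies below the market-clearing price, it is binding.
At p = 31: qd = 265 - 2·31 = 203 and qs = 5·31 - 113 = 42.
The quantity actually transacted is the short side, supply: 42.

42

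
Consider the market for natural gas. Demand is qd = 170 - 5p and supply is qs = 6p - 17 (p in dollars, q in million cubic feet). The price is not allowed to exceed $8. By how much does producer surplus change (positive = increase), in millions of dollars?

-522

Equilibrium: 170 - 5p = 6p - 17, so 187 = 11p and p* = 17, q* = 85.
Because the ceiling (8) lies below the market-clearing price, it is binding.
At p = 8: qd = 170 - 5·8 = 130 and qs = 6·8 - 17 = 31.
Producer surplus without the control is ½ · (17 - 17/6) · 85 = 7225/12.
With the ceiling, producers sell 31 units at 8, so PS = ½ · (8 - 17/6) · 31 = 961/12.
Change in producer surplus = 961/12 - 7225/12 = -522.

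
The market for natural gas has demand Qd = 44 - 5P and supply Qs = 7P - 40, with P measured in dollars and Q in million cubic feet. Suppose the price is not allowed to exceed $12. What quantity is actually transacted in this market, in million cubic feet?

9

Without the control the market clears where 44 - 5P = 7P - 40, i.e. P* = 7 and Q* = 9.
The ceiling of 12 is above the equilibrium price 7, so it is not binding; the market clears at P* = 7, Q* = 9.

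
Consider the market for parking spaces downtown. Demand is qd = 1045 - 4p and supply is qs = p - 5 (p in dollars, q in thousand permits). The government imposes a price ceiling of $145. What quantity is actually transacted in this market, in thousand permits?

140

Without the control the market clears where 1045 - 4p = p - 5, i.e. p* = 210 and q* = 205.
Since 145 < 210, the ceiling is binding.
At p = 145: qd = 1045 - 4·145 = 465 and qs = 145 - 5 = 140.
The quantity actually transacted is the short side, supply: 140.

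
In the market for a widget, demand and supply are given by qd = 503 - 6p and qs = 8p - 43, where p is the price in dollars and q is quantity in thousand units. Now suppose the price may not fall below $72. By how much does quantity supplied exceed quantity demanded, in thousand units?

462

Setting quantity demanded equal to quantity supplied, 503 - 6p = 8p - 43, gives p* = 39 and q* = 269.
The floor of 72 is above the equilibrium price 39, so it binds.
At p = 72: qd = 503 - 6·72 = 71 and qs = 8·72 - 43 = 533.
Surplus = qs - qd = 533 - 71 = 462.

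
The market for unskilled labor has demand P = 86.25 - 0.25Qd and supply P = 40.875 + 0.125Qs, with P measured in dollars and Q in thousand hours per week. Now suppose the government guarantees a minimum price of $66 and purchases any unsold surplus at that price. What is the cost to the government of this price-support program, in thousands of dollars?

7920

Rearranging demand gives Qd = 345 - 4P; rearranging supply gives Qs = 8P - 327. Without the control the market clears where 345 - 4P = 8P - 327, i.e. P* = 56 and Q* = 121.
The floor of 66 is above the equilibrium price 56, so it binds.
At P = 66: Qd = 345 - 4·66 = 81 and Qs = 8·66 - 327 = 201.
Surplus = Qs - Qd = 120.
Government expenditure = surplus × support price = 120 × 66 = 7920.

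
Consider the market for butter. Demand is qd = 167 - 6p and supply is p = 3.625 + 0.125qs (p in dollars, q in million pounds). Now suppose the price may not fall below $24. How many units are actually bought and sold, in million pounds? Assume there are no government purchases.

Rearranging supply gives qs = 8p - 29. Setting quantity demanded equal to quantity supplied, 167 - 6p = 8p - 29, gives p* = 14 and q* = 83.
Because the floor (24) lies above the market-clearing price, it is binding.
At p = 24: qd = 167 - 6·24 = 23 and qs = 8·24 - 29 = 163.
The quantity actually transacted is the short side, demand: 23.

23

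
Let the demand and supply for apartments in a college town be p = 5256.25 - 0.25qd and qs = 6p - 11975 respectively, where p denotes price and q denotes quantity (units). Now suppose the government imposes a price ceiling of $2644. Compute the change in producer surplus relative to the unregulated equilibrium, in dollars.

Rearranging demand gives qd = 21025 - 4p. In a free market, 21025 - 4p = 6p - 11975 gives the equilibrium p* = 3300, q* = 7825.
The ceiling of 2644 is below the equilibrium price 3300, so it binds.
At p = 2644: qd = 21025 - 4·2644 = 10449 and qs = 6·2644 - 11975 = 3889.
Producer surplus without the control is ½ · (3300 - 11975/6) · 7825 = 61230625/12.
With the ceiling, producers sell 3889 units at 2644, so PS = ½ · (2644 - 11975/6) · 3889 = 15124321/12.
Change in producer surplus = 15124321/12 - 61230625/12 = -3842192.

-3842192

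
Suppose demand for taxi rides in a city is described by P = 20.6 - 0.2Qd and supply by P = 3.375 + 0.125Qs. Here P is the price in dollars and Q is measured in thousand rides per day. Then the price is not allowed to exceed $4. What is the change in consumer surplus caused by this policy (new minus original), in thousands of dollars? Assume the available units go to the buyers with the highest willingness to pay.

Rearranging demand gives Qd = 103 - 5P; rearranging supply gives Qs = 8P - 27. Equilibrium: 103 - 5P = 8P - 27, so 130 = 13P and P* = 10, Q* = 53.
Because the ceiling (4) lies below the market-clearing price, it is binding.
At P = 4: Qd = 103 - 5·4 = 83 and Qs = 8·4 - 27 = 5.
Consumer surplus without the control is ½ · (20.6 - 10) · 53 = 280.9.
With the ceiling, 5 units are sold at 4 (assume they go to the highest-value buyers). The demand price at Q = 5 is 19.6, so CS = ½ · [(20.6 - 4) + (19.6 - 4)] · 5 = 80.5.
Change in consumer surplus = 80.5 - 280.9 = -200.4.

-200.4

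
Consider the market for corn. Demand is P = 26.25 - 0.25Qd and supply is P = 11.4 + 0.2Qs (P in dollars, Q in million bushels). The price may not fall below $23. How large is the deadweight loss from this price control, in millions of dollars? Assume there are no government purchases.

90

Rearranging demand gives Qd = 105 - 4P; rearranging supply gives Qs = 5P - 57. Setting quantity demanded equal to quantity supplied, 105 - 4P = 5P - 57, gives P* = 18 and Q* = 33.
The floor of 23 is above the equilibrium price 18, so it binds.
At P = 23: Qd = 105 - 4·23 = 13 and Qs = 5·23 - 57 = 58.
Quantity traded falls to 13. At Q = 13 the demand price is (105 - 13)/4 = 23 and the supply price is (57 + 13)/5 = 14.
Deadweight loss = ½ · (23 - 14) · (33 - 13) = ½ · 9 · 20 = 90.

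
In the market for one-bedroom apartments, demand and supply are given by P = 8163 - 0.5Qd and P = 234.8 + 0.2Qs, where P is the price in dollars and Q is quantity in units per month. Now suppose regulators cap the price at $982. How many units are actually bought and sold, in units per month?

Rearranging demand gives Qd = 16326 - 2P; rearranging supply gives Qs = 5P - 1174. Equilibrium: 16326 - 2P = 5P - 1174, so 17500 = 7P and P* = 2500, Q* = 11326.
The ceiling of 982 is below the equilibrium price 2500, so it binds.
At P = 982: Qd = 16326 - 2·982 = 14362 and Qs = 5·982 - 1174 = 3736.
The quantity actually transacted is the short side, supply: 3736.

3736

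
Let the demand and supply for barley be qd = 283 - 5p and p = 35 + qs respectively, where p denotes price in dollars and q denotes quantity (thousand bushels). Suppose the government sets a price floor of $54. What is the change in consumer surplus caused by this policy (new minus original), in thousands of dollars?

Rearranging supply gives qs = p - 35. Equilibrium: 283 - 5p = p - 35, so 318 = 6p and p* = 53, q* = 18.
Because the floor (54) lies above the market-clearing price, it is binding.
At p = 54: qd = 283 - 5·54 = 13 and qs = 54 - 35 = 19.
Consumer surplus without the control is ½ · (56.6 - 53) · 18 = 32.4.
With the floor, consumers buy 13 units at 54, so CS = ½ · (56.6 - 54) · 13 = 16.9.
Change in consumer surplus = 16.9 - 32.4 = -15.5.

-15.5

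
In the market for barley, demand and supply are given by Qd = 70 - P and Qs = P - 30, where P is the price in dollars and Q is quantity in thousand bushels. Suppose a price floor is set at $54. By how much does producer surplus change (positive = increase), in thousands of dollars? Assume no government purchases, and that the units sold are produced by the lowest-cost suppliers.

56

In a free market, 70 - P = P - 30 gives the equilibrium P* = 50, Q* = 20.
Because the floor (54) lies above the market-clearing price, it is binding.
At P = 54: Qd = 70 - 54 = 16 and Qs = 54 - 30 = 24.
Producer surplus without the control is ½ · (50 - 30) · 20 = 200.
With the floor, 16 units are sold at 54. The supply price at Q = 16 is 46, so PS = ½ · [(54 - 30) + (54 - 46)] · 16 = 256.
Change in producer surplus = 256 - 200 = 56.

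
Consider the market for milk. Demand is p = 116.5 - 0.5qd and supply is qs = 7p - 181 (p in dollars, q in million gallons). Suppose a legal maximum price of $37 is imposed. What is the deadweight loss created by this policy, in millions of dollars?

1275.75

Rearranging demand gives qd = 233 - 2p. Equilibrium: 233 - 2p = 7p - 181, so 414 = 9p and p* = 46, q* = 141.
Because the ceiling (37) lies below the market-clearing price, it is binding.
At p = 37: qd = 233 - 2·37 = 159 and qs = 7·37 - 181 = 78.
Quantity traded falls to 78. At q = 78 the demand price is (233 - 78)/2 = 77.5 and the supply price is (181 + 78)/7 = 37.
Deadweight loss = ½ · (77.5 - 37) · (141 - 78) = ½ · 40.5 · 63 = 1275.75.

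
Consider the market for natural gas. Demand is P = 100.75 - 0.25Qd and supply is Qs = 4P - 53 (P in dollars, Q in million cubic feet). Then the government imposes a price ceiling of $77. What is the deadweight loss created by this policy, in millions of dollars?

0

Rearranging demand gives Qd = 403 - 4P. Without the control the market clears where 403 - 4P = 4P - 53, i.e. P* = 57 and Q* = 175.
Since 77 is above P* = 57, the ceiling does not bind and the free-market outcome prevails.
Since the control does not bind, no trades are prevented and deadweight loss is zero.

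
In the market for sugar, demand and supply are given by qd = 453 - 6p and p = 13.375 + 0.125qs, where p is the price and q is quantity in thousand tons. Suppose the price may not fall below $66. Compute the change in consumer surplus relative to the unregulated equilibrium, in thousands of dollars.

Rearranging supply gives qs = 8p - 107. Equilibrium: 453 - 6p = 8p - 107, so 560 = 14p and p* = 40, q* = 213.
The floor of 66 is above the equilibrium price 40, so it binds.
At p = 66: qd = 453 - 6·66 = 57 and qs = 8·66 - 107 = 421.
Consumer surplus without the control is ½ · (75.5 - 40) · 213 = 3780.75.
With the floor, consumers buy 57 units at 66, so CS = ½ · (75.5 - 66) · 57 = 270.75.
Change in consumer surplus = 270.75 - 3780.75 = -3510.

-3510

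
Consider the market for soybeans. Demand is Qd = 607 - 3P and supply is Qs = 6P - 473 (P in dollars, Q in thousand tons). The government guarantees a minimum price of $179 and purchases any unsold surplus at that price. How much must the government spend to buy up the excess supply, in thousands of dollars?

95049

Setting quantity demanded equal to quantity supplied, 607 - 3P = 6P - 473, gives P* = 120 and Q* = 247.
Because the floor (179) lies above the market-clearing price, it is binding.
At P = 179: Qd = 607 - 3·179 = 70 and Qs = 6·179 - 473 = 601.
Surplus = Qs - Qd = 531.
Government expenditure = surplus × support price = 531 × 179 = 95049.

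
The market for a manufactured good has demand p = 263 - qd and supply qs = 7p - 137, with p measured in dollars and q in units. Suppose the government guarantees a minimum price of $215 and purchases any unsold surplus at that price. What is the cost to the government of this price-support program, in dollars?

283800

Rearranging demand gives qd = 263 - p. In a free market, 263 - p = 7p - 137 gives the equilibrium p* = 50, q* = 213.
The floor of 215 is above the equilibrium price 50, so it binds.
At p = 215: qd = 263 - 215 = 48 and qs = 7·215 - 137 = 1368.
Surplus = qs - qd = 1320.
Government expenditure = surplus × support price = 1320 × 215 = 283800.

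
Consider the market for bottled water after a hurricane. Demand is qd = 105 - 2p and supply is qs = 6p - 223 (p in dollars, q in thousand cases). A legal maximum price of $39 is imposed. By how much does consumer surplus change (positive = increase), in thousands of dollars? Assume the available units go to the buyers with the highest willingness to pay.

Without the control the market clears where 105 - 2p = 6p - 223, i.e. p* = 41 and q* = 23.
The ceiling of 39 is below the equilibrium price 41, so it binds.
At p = 39: qd = 105 - 2·39 = 27 and qs = 6·39 - 223 = 11.
Consumer surplus without the control is ½ · (52.5 - 41) · 23 = 132.25.
With the ceiling, 11 units are sold at 39 (assume they go to the highest-value buyers). The demand price at q = 11 is 47, so CS = ½ · [(52.5 - 39) + (47 - 39)] · 11 = 118.25.
Change in consumer surplus = 118.25 - 132.25 = -14.

-14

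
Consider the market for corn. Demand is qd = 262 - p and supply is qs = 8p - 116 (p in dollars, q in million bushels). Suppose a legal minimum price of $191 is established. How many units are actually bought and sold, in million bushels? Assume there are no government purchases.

Without the control the market clears where 262 - p = 8p - 116, i.e. p* = 42 and q* = 220.
Because the floor (191) lies above the market-clearing price, it is binding.
At p = 191: qd = 262 - 191 = 71 and qs = 8·191 - 116 = 1412.
The quantity actually transacted is the short side, demand: 71.

71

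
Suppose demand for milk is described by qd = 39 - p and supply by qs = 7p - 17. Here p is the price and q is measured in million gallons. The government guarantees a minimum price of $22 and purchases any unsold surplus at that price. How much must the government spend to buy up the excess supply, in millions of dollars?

2640

In a free market, 39 - p = 7p - 17 gives the equilibrium p* = 7, q* = 32.
The floor of 22 is above the equilibrium price 7, so it binds.
At p = 22: qd = 39 - 22 = 17 and qs = 7·22 - 17 = 137.
Surplus = qs - qd = 120.
Government expenditure = surplus × support price = 120 × 22 = 2640.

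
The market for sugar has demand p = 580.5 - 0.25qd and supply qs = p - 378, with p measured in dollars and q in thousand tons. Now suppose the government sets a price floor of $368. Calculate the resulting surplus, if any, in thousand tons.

0

Rearranging demand gives qd = 2322 - 4p. Equilibrium: 2322 - 4p = p - 378, so 2700 = 5p and p* = 540, q* = 162.
The floor of 368 is below the equilibrium price 540, so it is not binding; the market clears at p* = 540, q* = 162.
Since the control does not bind, there is no surplus.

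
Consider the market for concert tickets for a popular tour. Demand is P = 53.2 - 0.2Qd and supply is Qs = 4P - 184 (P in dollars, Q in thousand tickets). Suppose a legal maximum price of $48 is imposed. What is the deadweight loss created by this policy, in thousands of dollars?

Rearranging demand gives Qd = 266 - 5P. Setting quantity demanded equal to quantity supplied, 266 - 5P = 4P - 184, gives P* = 50 and Q* = 16.
Since 48 < 50, the ceiling is binding.
At P = 48: Qd = 266 - 5·48 = 26 and Qs = 4·48 - 184 = 8.
Quantity traded falls to 8. At Q = 8 the demand price is (266 - 8)/5 = 51.6 and the supply price is (184 + 8)/4 = 48.
Deadweight loss = ½ · (51.6 - 48) · (16 - 8) = ½ · 3.6 · 8 = 14.4.

14.4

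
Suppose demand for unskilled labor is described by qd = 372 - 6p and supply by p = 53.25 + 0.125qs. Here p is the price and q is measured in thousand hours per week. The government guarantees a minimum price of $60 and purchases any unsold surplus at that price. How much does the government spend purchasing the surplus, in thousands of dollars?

Rearranging supply gives qs = 8p - 426. Setting quantity demanded equal to quantity supplied, 372 - 6p = 8p - 426, gives p* = 57 and q* = 30.
The floor of 60 is above the equilibrium price 57, so it binds.
At p = 60: qd = 372 - 6·60 = 12 and qs = 8·60 - 426 = 54.
Surplus = qs - qd = 42.
Government expenditure = surplus × support price = 42 × 60 = 2520.

2520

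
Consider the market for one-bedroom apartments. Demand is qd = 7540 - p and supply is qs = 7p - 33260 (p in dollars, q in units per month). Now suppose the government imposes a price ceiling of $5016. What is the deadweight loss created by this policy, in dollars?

In a free market, 7540 - p = 7p - 33260 gives the equilibrium p* = 5100, q* = 2440.
The ceiling of 5016 is below the equilibrium price 5100, so it binds.
At p = 5016: qd = 7540 - 5016 = 2524 and qs = 7·5016 - 33260 = 1852.
Quantity traded falls to 1852. At q = 1852 the demand price is 7540 - 1852 = 5688 and the supply price is (33260 + 1852)/7 = 5016.
Deadweight loss = ½ · (5688 - 5016) · (2440 - 1852) = ½ · 672 · 588 = 197568.

197568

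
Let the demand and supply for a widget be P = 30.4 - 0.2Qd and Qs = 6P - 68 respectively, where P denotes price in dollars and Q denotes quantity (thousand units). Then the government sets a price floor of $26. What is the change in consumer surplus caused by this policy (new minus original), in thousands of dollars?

-222

Rearranging demand gives Qd = 152 - 5P. Without the control the market clears where 152 - 5P = 6P - 68, i.e. P* = 20 and Q* = 52.
The floor of 26 is above the equilibrium price 20, so it binds.
At P = 26: Qd = 152 - 5·26 = 22 and Qs = 6·26 - 68 = 88.
Consumer surplus without the control is ½ · (30.4 - 20) · 52 = 270.4.
With the floor, consumers buy 22 units at 26, so CS = ½ · (30.4 - 26) · 22 = 48.4.
Change in consumer surplus = 48.4 - 270.4 = -222.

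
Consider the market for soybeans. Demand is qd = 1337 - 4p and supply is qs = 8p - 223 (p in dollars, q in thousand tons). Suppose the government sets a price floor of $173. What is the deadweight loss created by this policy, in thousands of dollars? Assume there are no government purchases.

5547

Setting quantity demanded equal to quantity supplied, 1337 - 4p = 8p - 223, gives p* = 130 and q* = 817.
Since 173 > 130, the floor is binding.
At p = 173: qd = 1337 - 4·173 = 645 and qs = 8·173 - 223 = 1161.
Quantity traded falls to 645. At q = 645 the demand price is (1337 - 645)/4 = 173 and the supply price is (223 + 645)/8 = 108.5.
Deadweight loss = ½ · (173 - 108.5) · (817 - 645) = ½ · 64.5 · 172 = 5547.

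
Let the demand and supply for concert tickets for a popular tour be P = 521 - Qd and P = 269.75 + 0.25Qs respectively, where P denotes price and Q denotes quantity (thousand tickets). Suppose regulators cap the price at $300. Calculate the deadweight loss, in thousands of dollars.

Rearranging demand gives Qd = 521 - P; rearranging supply gives Qs = 4P - 1079. In a free market, 521 - P = 4P - 1079 gives the equilibrium P* = 320, Q* = 201.
Because the ceiling (300) lies below the market-clearing price, it is binding.
At P = 300: Qd = 521 - 300 = 221 and Qs = 4·300 - 1079 = 121.
Quantity traded falls to 121. At Q = 121 the demand price is 521 - 121 = 400 and the supply price is (1079 + 121)/4 = 300.
Deadweight loss = ½ · (400 - 300) · (201 - 121) = ½ · 100 · 80 = 4000.

4000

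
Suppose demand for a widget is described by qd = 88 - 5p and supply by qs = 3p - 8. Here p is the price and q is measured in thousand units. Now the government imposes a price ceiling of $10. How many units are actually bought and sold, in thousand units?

22

Without the control the market clears where 88 - 5p = 3p - 8, i.e. p* = 12 and q* = 28.
Since 10 < 12, the ceiling is binding.
At p = 10: qd = 88 - 5·10 = 38 and qs = 3·10 - 8 = 22.
The quantity actually transacted is the short side, supply: 22.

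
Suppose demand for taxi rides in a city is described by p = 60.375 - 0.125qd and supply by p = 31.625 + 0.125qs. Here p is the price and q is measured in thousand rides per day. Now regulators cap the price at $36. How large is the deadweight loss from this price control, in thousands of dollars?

800

Rearranging demand gives qd = 483 - 8p; rearranging supply gives qs = 8p - 253. In a free market, 483 - 8p = 8p - 253 gives the equilibrium p* = 46, q* = 115.
Since 36 < 46, the ceiling is binding.
At p = 36: qd = 483 - 8·36 = 195 and qs = 8·36 - 253 = 35.
Quantity traded falls to 35. At q = 35 the demand price is (483 - 35)/8 = 56 and the supply price is (253 + 35)/8 = 36.
Deadweight loss = ½ · (56 - 36) · (115 - 35) = ½ · 20 · 80 = 800.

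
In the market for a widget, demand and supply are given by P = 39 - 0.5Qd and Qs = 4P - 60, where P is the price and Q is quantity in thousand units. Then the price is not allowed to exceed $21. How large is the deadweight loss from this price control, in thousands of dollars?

24

Rearranging demand gives Qd = 78 - 2P. Setting quantity demanded equal to quantity supplied, 78 - 2P = 4P - 60, gives P* = 23 and Q* = 32.
Because the ceiling (21) lies below the market-clearing price, it is binding.
At P = 21: Qd = 78 - 2·21 = 36 and Qs = 4·21 - 60 = 24.
Quantity traded falls to 24. At Q = 24 the demand price is (78 - 24)/2 = 27 and the supply price is (60 + 24)/4 = 21.
Deadweight loss = ½ · (27 - 21) · (32 - 24) = ½ · 6 · 8 = 24.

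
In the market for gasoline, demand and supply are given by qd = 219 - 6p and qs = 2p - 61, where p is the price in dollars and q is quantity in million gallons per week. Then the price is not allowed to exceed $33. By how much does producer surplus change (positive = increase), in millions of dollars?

-14

In a free market, 219 - 6p = 2p - 61 gives the equilibrium p* = 35, q* = 9.
Because the ceiling (33) lies below the market-clearing price, it is binding.
At p = 33: qd = 219 - 6·33 = 21 and qs = 2·33 - 61 = 5.
Producer surplus without the control is ½ · (35 - 30.5) · 9 = 20.25.
With the ceiling, producers sell 5 units at 33, so PS = ½ · (33 - 30.5) · 5 = 6.25.
Change in producer surplus = 6.25 - 20.25 = -14.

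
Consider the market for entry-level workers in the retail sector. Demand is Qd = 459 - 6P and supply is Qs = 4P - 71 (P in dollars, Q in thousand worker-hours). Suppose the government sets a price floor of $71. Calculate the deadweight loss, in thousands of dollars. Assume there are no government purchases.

2430

Without the control the market clears where 459 - 6P = 4P - 71, i.e. P* = 53 and Q* = 141.
Since 71 > 53, the floor is binding.
At P = 71: Qd = 459 - 6·71 = 33 and Qs = 4·71 - 71 = 213.
Quantity traded falls to 33. At Q = 33 the demand price is (459 - 33)/6 = 71 and the supply price is (71 + 33)/4 = 26.
Deadweight loss = ½ · (71 - 26) · (141 - 33) = ½ · 45 · 108 = 2430.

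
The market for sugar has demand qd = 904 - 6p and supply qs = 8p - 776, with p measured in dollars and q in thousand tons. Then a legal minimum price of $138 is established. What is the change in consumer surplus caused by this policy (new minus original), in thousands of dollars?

Setting quantity demanded equal to quantity supplied, 904 - 6p = 8p - 776, gives p* = 120 and q* = 184.
Because the floor (138) lies above the market-clearing price, it is binding.
At p = 138: qd = 904 - 6·138 = 76 and qs = 8·138 - 776 = 328.
Consumer surplus without the control is ½ · (452/3 - 120) · 184 = 8464/3.
With the floor, consumers buy 76 units at 138, so CS = ½ · (452/3 - 138) · 76 = 1444/3.
Change in consumer surplus = 1444/3 - 8464/3 = -2340.

-2340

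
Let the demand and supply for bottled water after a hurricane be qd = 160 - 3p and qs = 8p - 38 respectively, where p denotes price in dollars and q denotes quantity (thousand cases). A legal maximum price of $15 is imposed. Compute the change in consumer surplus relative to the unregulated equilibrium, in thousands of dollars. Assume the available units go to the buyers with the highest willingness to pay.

150

In a free market, 160 - 3p = 8p - 38 gives the equilibrium p* = 18, q* = 106.
The ceiling of 15 is below the equilibrium price 18, so it binds.
At p = 15: qd = 160 - 3·15 = 115 and qs = 8·15 - 38 = 82.
Consumer surplus without the control is ½ · (160/3 - 18) · 106 = 5618/3.
With the ceiling, 82 units are sold at 15 (assume they go to the highest-value buyers). The demand price at q = 82 is 26, so CS = ½ · [(160/3 - 15) + (26 - 15)] · 82 = 6068/3.
Change in consumer surplus = 6068/3 - 5618/3 = 150.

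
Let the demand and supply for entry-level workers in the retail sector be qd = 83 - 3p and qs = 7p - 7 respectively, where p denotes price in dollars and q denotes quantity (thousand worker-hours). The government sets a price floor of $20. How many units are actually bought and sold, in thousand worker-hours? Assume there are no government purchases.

Without the control the market clears where 83 - 3p = 7p - 7, i.e. p* = 9 and q* = 56.
Since 20 > 9, the floor is binding.
At p = 20: qd = 83 - 3·20 = 23 and qs = 7·20 - 7 = 133.
The quantity actually transacted is the short side, demand: 23.

23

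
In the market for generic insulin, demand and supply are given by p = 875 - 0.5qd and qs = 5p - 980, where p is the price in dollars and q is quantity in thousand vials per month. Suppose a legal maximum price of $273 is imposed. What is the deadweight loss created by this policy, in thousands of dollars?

119778.75

Rearranging demand gives qd = 1750 - 2p. Setting quantity demanded equal to quantity supplied, 1750 - 2p = 5p - 980, gives p* = 390 and q* = 970.
Because the ceiling (273) lies below the market-clearing price, it is binding.
At p = 273: qd = 1750 - 2·273 = 1204 and qs = 5·273 - 980 = 385.
Quantity traded falls to 385. At q = 385 the demand price is (1750 - 385)/2 = 682.5 and the supply price is (980 + 385)/5 = 273.
Deadweight loss = ½ · (682.5 - 273) · (970 - 385) = ½ · 409.5 · 585 = 119778.75.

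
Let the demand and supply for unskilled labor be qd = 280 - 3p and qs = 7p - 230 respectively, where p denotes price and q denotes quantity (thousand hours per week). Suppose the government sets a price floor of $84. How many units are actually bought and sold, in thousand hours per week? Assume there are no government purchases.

Setting quantity demanded equal to quantity supplied, 280 - 3p = 7p - 230, gives p* = 51 and q* = 127.
Because the floor (84) lies above the market-clearing price, it is binding.
At p = 84: qd = 280 - 3·84 = 28 and qs = 7·84 - 230 = 358.
The quantity actually transacted is the short side, demand: 28.

28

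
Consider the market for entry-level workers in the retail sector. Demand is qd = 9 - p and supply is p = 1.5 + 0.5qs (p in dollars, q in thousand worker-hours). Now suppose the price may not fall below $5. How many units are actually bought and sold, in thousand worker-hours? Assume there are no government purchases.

4

Rearranging supply gives qs = 2p - 3. Without the control the market clears where 9 - p = 2p - 3, i.e. p* = 4 and q* = 5.
Since 5 > 4, the floor is binding.
At p = 5: qd = 9 - 5 = 4 and qs = 2·5 - 3 = 7.
The quantity actually transacted is the short side, demand: 4.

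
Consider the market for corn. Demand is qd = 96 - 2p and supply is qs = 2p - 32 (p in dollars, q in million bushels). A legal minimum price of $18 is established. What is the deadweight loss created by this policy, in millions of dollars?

0

Equilibrium: 96 - 2p = 2p - 32, so 128 = 4p and p* = 32, q* = 32.
Since 18 is below p* = 32, the floor does not bind and the free-market outcome prevails.
Since the control does not bind, no trades are prevented and deadweight loss is zero.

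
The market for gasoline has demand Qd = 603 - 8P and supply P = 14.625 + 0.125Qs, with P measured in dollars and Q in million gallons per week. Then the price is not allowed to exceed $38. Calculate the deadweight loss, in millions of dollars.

392

Rearranging supply gives Qs = 8P - 117. Without the control the market clears where 603 - 8P = 8P - 117, i.e. P* = 45 and Q* = 243.
Since 38 < 45, the ceiling is binding.
At P = 38: Qd = 603 - 8·38 = 299 and Qs = 8·38 - 117 = 187.
Quantity traded falls to 187. At Q = 187 the demand price is (603 - 187)/8 = 52 and the supply price is (117 + 187)/8 = 38.
Deadweight loss = ½ · (52 - 38) · (243 - 187) = ½ · 14 · 56 = 392.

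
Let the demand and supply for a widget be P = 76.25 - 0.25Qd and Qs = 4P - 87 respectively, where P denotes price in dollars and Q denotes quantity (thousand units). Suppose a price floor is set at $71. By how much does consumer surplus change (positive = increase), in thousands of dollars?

-1430

Rearranging demand gives Qd = 305 - 4P. Without the control the market clears where 305 - 4P = 4P - 87, i.e. P* = 49 and Q* = 109.
Because the floor (71) lies above the market-clearing price, it is binding.
At P = 71: Qd = 305 - 4·71 = 21 and Qs = 4·71 - 87 = 197.
Consumer surplus without the control is ½ · (76.25 - 49) · 109 = 1485.125.
With the floor, consumers buy 21 units at 71, so CS = ½ · (76.25 - 71) · 21 = 55.125.
Change in consumer surplus = 55.125 - 1485.125 = -1430.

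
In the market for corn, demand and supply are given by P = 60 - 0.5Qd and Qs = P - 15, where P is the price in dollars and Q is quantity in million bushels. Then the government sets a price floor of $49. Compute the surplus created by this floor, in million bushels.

Rearranging demand gives Qd = 120 - 2P. Without the control the market clears where 120 - 2P = P - 15, i.e. P* = 45 and Q* = 30.
Because the floor (49) lies above the market-clearing price, it is binding.
At P = 49: Qd = 120 - 2·49 = 22 and Qs = 49 - 15 = 34.
Surplus = Qs - Qd = 34 - 22 = 12.

12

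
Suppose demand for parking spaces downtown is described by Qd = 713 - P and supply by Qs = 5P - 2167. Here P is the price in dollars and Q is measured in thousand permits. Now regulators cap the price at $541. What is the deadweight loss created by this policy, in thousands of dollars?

In a free market, 713 - P = 5P - 2167 gives the equilibrium P* = 480, Q* = 233.
Since 541 is above P* = 480, the ceiling does not bind and the free-market outcome prevails.
Since the control does not bind, no trades are prevented and deadweight loss is zero.

0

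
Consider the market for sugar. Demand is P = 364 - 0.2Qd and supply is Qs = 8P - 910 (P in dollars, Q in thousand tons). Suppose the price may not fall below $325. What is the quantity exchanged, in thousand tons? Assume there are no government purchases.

Rearranging demand gives Qd = 1820 - 5P. Setting quantity demanded equal to quantity supplied, 1820 - 5P = 8P - 910, gives P* = 210 and Q* = 770.
Since 325 > 210, the floor is binding.
At P = 325: Qd = 1820 - 5·325 = 195 and Qs = 8·325 - 910 = 1690.
The quantity actually transacted is the short side, demand: 195.

195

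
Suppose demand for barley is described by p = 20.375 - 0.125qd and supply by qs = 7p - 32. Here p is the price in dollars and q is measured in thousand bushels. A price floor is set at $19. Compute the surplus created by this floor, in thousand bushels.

Rearranging demand gives qd = 163 - 8p. Setting quantity demanded equal to quantity supplied, 163 - 8p = 7p - 32, gives p* = 13 and q* = 59.
Because the floor (19) lies above the market-clearing price, it is binding.
At p = 19: qd = 163 - 8·19 = 11 and qs = 7·19 - 32 = 101.
Surplus = qs - qd = 101 - 11 = 90.

90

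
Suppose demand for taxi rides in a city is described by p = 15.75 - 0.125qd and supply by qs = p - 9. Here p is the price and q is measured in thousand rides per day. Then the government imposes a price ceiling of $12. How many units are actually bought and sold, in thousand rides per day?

3

Rearranging demand gives qd = 126 - 8p. Setting quantity demanded equal to quantity supplied, 126 - 8p = p - 9, gives p* = 15 and q* = 6.
Since 12 < 15, the ceiling is binding.
At p = 12: qd = 126 - 8·12 = 30 and qs = 12 - 9 = 3.
The quantity actually transacted is the short side, supply: 3.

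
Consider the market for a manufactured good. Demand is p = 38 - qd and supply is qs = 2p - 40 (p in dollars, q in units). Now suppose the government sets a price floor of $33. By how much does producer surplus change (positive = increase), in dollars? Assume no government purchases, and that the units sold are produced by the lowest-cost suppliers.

22.75

Rearranging demand gives qd = 38 - p. Without the control the market clears where 38 - p = 2p - 40, i.e. p* = 26 and q* = 12.
Because the floor (33) lies above the market-clearing price, it is binding.
At p = 33: qd = 38 - 33 = 5 and qs = 2·33 - 40 = 26.
Producer surplus without the control is ½ · (26 - 20) · 12 = 36.
With the floor, 5 units are sold at 33. The supply price at q = 5 is 22.5, so PS = ½ · [(33 - 20) + (33 - 22.5)] · 5 = 58.75.
Change in producer surplus = 58.75 - 36 = 22.75.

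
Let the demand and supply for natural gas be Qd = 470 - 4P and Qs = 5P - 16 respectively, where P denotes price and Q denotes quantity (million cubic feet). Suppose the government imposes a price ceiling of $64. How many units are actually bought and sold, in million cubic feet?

254

Equilibrium: 470 - 4P = 5P - 16, so 486 = 9P and P* = 54, Q* = 254.
Since 64 is above P* = 54, the ceiling does not bind and the free-market outcome prevails.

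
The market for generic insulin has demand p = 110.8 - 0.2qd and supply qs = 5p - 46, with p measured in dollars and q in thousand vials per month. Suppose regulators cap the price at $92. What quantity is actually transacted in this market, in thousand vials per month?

Rearranging demand gives qd = 554 - 5p. Without the control the market clears where 554 - 5p = 5p - 46, i.e. p* = 60 and q* = 254.
The ceiling of 92 is above the equilibrium price 60, so it is not binding; the market clears at p* = 60, q* = 254.

254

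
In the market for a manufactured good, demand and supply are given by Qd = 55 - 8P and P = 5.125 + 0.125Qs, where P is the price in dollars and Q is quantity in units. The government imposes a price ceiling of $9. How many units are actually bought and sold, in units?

7

Rearranging supply gives Qs = 8P - 41. Setting quantity demanded equal to quantity supplied, 55 - 8P = 8P - 41, gives P* = 6 and Q* = 7.
The ceiling of 9 is above the equilibrium price 6, so it is not binding; the market clears at P* = 6, Q* = 7.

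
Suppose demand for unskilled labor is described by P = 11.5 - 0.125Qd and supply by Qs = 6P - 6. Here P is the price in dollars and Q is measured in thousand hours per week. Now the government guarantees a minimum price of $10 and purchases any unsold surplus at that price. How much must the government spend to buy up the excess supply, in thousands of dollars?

Rearranging demand gives Qd = 92 - 8P. In a free market, 92 - 8P = 6P - 6 gives the equilibrium P* = 7, Q* = 36.
Because the floor (10) lies above the market-clearing price, it is binding.
At P = 10: Qd = 92 - 8·10 = 12 and Qs = 6·10 - 6 = 54.
Surplus = Qs - Qd = 42.
Government expenditure = surplus × support price = 42 × 10 = 420.

420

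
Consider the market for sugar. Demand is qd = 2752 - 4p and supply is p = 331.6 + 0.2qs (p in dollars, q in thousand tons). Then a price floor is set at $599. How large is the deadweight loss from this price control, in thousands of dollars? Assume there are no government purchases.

42771.6

Rearranging supply gives qs = 5p - 1658. Equilibrium: 2752 - 4p = 5p - 1658, so 4410 = 9p and p* = 490, q* = 792.
The floor of 599 is above the equilibrium price 490, so it binds.
At p = 599: qd = 2752 - 4·599 = 356 and qs = 5·599 - 1658 = 1337.
Quantity traded falls to 356. At q = 356 the demand price is (2752 - 356)/4 = 599 and the supply price is (1658 + 356)/5 = 402.8.
Deadweight loss = ½ · (599 - 402.8) · (792 - 356) = ½ · 196.2 · 436 = 42771.6.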